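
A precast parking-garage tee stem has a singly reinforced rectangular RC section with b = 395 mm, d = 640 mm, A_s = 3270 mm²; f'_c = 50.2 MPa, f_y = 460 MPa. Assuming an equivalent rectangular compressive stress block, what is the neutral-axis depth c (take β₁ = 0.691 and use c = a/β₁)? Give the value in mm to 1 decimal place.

c ≈ 129.2 mm

T = A_s f_y = 3270 × 460 = 1504200 N = 1504.2 kN.
Setting C = 0.85 f'_c a b equal to T: a = 1504200/(0.85 × 50.2 × 395) = 89.245 mm.
With β₁ = 0.691, c = a/β₁ = 89.245/0.691 = 129.2 mm.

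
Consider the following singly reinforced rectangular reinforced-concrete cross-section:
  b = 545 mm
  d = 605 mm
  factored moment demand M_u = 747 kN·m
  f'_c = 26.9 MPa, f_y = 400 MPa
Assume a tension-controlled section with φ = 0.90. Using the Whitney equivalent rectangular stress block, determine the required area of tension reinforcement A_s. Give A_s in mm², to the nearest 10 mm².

A_s ≈ 3820 mm²

M_n = M_u/φ = 747/0.90 = 830 kN·m.
With M_n = 0.85 f'_c a b (d − a/2), solve the quadratic for a:
a = d − √(d² − 2M_n/(0.85 f'_c b)) = 605 − √(605² − 2 × 830×10⁶/(0.85 × 26.9 × 545)) = 122.49 mm.
A_s = 0.85 f'_c a b / f_y = 0.85 × 26.9 × 122.49 × 545 / 400 = 3816.0 mm².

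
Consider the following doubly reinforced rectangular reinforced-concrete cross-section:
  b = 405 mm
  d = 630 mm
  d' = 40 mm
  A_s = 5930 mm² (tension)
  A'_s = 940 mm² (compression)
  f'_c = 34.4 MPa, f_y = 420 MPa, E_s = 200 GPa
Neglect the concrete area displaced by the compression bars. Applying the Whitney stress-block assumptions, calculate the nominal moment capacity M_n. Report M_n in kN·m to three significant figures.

M_n ≈ 1370 kN·m

Assume both tension and compression steel yield.
Net tension couple steel: A_s − A'_s = 4990 mm².
a = (A_s − A'_s) f_y / (0.85 f'_c b) = 2095800/(0.85 × 34.4 × 405) = 176.98 mm.
c = a/β₁ = 176.98/0.804 = 220.12 mm; ε'_s = 0.003(c − d')/c = 0.0025 ≥ f_y/E_s = 0.0021, so compression steel does yield.
M_n = (A_s − A'_s) f_y (d − a/2) + A'_s f_y (d − d') = [2095800 × (630 − 88.49) + 394800 × (630 − 40)] × 10⁻⁶ = 1134.90 + 232.93 = 1367.83 kN·m.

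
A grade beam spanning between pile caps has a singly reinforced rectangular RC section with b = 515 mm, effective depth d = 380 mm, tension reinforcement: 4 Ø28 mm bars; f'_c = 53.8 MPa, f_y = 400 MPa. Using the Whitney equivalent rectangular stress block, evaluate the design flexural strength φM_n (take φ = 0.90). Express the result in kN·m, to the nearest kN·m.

φM_n ≈ 319 kN·m

A_s = 4 × 616 = 2464 mm².
T = A_s f_y = 2464 × 400 = 985600 N = 985.6 kN.
From C = T: a = T/(0.85 f'_c b) = 985600/(0.85 × 53.8 × 515) = 41.85 mm.
M_n = T(d − a/2) = 985.6 kN × (380 − 20.925) mm = 353.90 kN·m.
φM_n = 0.90 × 353.90 = 318.51 kN·m.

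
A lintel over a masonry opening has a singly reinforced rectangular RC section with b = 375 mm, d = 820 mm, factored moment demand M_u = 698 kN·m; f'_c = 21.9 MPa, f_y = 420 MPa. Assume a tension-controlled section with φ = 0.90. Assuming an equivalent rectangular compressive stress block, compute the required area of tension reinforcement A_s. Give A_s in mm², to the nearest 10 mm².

M_n = M_u/φ = 698/0.90 = 775.556 kN·m.
With M_n = 0.85 f'_c a b (d − a/2), solve the quadratic for a:
a = d − √(d² − 2M_n/(0.85 f'_c b)) = 820 − √(820² − 2 × 775.556×10⁶/(0.85 × 21.9 × 375)) = 149.03 mm.
A_s = 0.85 f'_c a b / f_y = 0.85 × 21.9 × 149.03 × 375 / 420 = 2477.0 mm².

A_s ≈ 2480 mm²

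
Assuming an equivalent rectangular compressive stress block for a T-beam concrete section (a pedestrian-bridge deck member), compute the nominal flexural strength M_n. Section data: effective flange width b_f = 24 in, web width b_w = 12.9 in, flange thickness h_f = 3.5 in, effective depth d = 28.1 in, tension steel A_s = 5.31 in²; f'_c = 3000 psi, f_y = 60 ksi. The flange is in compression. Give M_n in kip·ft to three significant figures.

Tension: T = A_s f_y = 5.31 × 60 = 318.6 kips.
Try a within the flange: a = T/(0.85 f'_c b_f) = 318.6/(0.85 × 3 × 24) = 5.206 in.
a = 5.206 > h_f = 3.5 in: the block extends into the web. Split into flange-overhang and web parts.
C_f = 0.85 f'_c (b_f − b_w) h_f = 0.85 × 3 × (24 − 12.9) × 3.5 = 99.1 kips.
Remaining web compression depth: a_w = (T − C_f)/(0.85 f'_c b_w) = (318.6 − 99.1)/(0.85 × 3 × 12.9) = 6.673 in.
M_n = C_f(d − h_f/2) + (T − C_f)(d − a_w/2) = 99.1 × (28.1 − 1.75) + 219.5 × (28.1 − 3.3365) = 2611.3 + 5435.6 = 8046.9 kip·in.
M_n = 8046.9/12 = 670.58 kip·ft.

M_n ≈ 671 kip·ft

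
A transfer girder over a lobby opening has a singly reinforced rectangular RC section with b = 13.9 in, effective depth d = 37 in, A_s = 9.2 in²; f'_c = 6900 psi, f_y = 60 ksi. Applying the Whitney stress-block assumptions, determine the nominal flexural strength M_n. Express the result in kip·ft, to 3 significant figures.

M_n ≈ 1550 kip·ft

T = A_s f_y = 9.2 × 60 = 552 kips.
a = T/(0.85 f'_c b) = 552/(0.85 × 6.9 × 13.9) = 6.771 in.
M_n = T(d − a/2) = 552 × (37 − 3.3855) = 18555.2 kip·in = 18555.2/12 = 1546.27 kip·ft.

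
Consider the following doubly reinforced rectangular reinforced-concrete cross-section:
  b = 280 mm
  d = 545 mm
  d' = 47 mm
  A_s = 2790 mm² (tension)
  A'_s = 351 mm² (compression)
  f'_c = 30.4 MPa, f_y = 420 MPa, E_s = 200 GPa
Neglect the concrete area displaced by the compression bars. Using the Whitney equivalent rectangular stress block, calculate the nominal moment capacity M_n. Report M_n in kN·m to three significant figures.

Assume both tension and compression steel yield.
Net tension couple steel: A_s − A'_s = 2439 mm².
a = (A_s − A'_s) f_y / (0.85 f'_c b) = 1024380/(0.85 × 30.4 × 280) = 141.58 mm.
c = a/β₁ = 141.58/0.833 = 169.96 mm; ε'_s = 0.003(c − d')/c = 0.0022 ≥ f_y/E_s = 0.0021, so compression steel does yield.
M_n = (A_s − A'_s) f_y (d − a/2) + A'_s f_y (d − d') = [1024380 × (545 − 70.79) + 147420 × (545 − 47)] × 10⁻⁶ = 485.77 + 73.42 = 559.19 kN·m.

M_n ≈ 559 kN·m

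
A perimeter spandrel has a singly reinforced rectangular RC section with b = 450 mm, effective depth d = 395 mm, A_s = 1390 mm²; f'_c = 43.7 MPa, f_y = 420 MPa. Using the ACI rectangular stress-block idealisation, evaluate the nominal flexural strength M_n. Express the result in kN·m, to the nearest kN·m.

T = A_s f_y = 1390 × 420 = 583800 N = 583.8 kN.
From C = T: a = T/(0.85 f'_c b) = 583800/(0.85 × 43.7 × 450) = 34.93 mm.
M_n = T(d − a/2) = 583.8 kN × (395 − 17.465) mm = 220.40 kN·m.

M_n ≈ 220 kN·m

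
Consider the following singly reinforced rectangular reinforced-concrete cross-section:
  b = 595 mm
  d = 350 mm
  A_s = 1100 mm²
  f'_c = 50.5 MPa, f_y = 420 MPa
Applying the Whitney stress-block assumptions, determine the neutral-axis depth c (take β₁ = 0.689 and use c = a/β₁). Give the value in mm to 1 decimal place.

c ≈ 26.3 mm

T = A_s f_y = 1100 × 420 = 462000 N = 462 kN.
Setting C = 0.85 f'_c a b equal to T: a = 462000/(0.85 × 50.5 × 595) = 18.089 mm.
With β₁ = 0.689, c = a/β₁ = 18.089/0.689 = 26.3 mm.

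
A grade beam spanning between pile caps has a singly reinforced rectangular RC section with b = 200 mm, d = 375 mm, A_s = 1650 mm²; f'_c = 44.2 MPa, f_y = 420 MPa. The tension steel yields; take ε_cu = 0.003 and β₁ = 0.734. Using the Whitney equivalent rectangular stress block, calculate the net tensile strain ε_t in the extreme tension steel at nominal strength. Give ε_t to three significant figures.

a = A_s f_y/(0.85 f'_c b) = 92.23 mm.
β₁ = 0.734, so c = a/β₁ = 92.23/0.734 = 125.65 mm.
From the linear strain diagram with ε_cu = 0.003: ε_t = 0.003 (d − c)/c = 0.003 × (375 − 125.65)/125.65 = 0.00595.
Since ε_t ≥ 0.005, the section is tension-controlled.

ε_t ≈ 0.00595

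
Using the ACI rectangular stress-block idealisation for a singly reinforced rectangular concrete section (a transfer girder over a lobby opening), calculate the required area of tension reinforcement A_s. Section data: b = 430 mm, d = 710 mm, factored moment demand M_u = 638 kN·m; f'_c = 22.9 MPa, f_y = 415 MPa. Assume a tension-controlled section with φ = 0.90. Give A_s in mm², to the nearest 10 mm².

M_n = M_u/φ = 638/0.90 = 708.889 kN·m.
With M_n = 0.85 f'_c a b (d − a/2), solve the quadratic for a:
a = d − √(d² − 2M_n/(0.85 f'_c b)) = 710 − √(710² − 2 × 708.889×10⁶/(0.85 × 22.9 × 430)) = 131.46 mm.
A_s = 0.85 f'_c a b / f_y = 0.85 × 22.9 × 131.46 × 430 / 415 = 2651.4 mm².

A_s ≈ 2650 mm²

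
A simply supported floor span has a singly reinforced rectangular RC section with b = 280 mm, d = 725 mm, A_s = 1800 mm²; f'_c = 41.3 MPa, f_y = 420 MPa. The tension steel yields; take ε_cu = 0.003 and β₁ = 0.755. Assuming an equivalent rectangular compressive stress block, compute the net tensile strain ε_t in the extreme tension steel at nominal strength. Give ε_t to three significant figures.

a = A_s f_y/(0.85 f'_c b) = 76.91 mm.
β₁ = 0.755, so c = a/β₁ = 76.91/0.755 = 101.87 mm.
From the linear strain diagram with ε_cu = 0.003: ε_t = 0.003 (d − c)/c = 0.003 × (725 − 101.87)/101.87 = 0.0184.
Since ε_t ≥ 0.005, the section is tension-controlled.

ε_t ≈ 0.0184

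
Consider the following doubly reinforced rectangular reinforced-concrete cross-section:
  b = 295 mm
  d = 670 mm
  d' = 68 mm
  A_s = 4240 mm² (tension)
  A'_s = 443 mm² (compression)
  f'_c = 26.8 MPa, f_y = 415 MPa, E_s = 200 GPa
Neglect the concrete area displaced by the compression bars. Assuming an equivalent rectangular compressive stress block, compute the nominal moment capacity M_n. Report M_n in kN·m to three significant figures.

Assume both tension and compression steel yield.
Net tension couple steel: A_s − A'_s = 3797 mm².
a = (A_s − A'_s) f_y / (0.85 f'_c b) = 1575755/(0.85 × 26.8 × 295) = 234.48 mm.
c = a/β₁ = 234.48/0.85 = 275.86 mm; ε'_s = 0.003(c − d')/c = 0.0023 ≥ f_y/E_s = 0.0021, so compression steel does yield.
M_n = (A_s − A'_s) f_y (d − a/2) + A'_s f_y (d − d') = [1575755 × (670 − 117.24) + 183845 × (670 − 68)] × 10⁻⁶ = 871.01 + 110.67 = 981.68 kN·m.

M_n ≈ 982 kN·m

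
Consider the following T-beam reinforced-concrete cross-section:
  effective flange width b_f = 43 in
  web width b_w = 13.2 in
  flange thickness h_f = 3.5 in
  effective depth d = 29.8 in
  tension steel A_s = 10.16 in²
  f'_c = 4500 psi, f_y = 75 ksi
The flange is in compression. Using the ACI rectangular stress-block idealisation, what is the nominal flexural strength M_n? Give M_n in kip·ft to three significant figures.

M_n ≈ 1730 kip·ft

Tension: T = A_s f_y = 10.16 × 75 = 762 kips.
Try a within the flange: a = T/(0.85 f'_c b_f) = 762/(0.85 × 4.5 × 43) = 4.633 in.
a = 4.633 > h_f = 3.5 in: the block extends into the web. Split into flange-overhang and web parts.
C_f = 0.85 f'_c (b_f − b_w) h_f = 0.85 × 4.5 × (43 − 13.2) × 3.5 = 398.9 kips.
Remaining web compression depth: a_w = (T − C_f)/(0.85 f'_c b_w) = (762 − 398.9)/(0.85 × 4.5 × 13.2) = 7.192 in.
M_n = C_f(d − h_f/2) + (T − C_f)(d − a_w/2) = 398.9 × (29.8 − 1.75) + 363.1 × (29.8 − 3.596) = 11189.1 + 9514.7 = 20703.8 kip·in.
M_n = 20703.8/12 = 1725.32 kip·ft.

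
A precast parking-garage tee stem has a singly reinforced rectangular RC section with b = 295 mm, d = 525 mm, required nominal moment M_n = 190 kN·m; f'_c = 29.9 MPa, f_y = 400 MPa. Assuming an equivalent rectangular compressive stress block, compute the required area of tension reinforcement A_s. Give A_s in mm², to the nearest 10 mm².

With M_n = 0.85 f'_c a b (d − a/2), solve the quadratic for a:
a = d − √(d² − 2M_n/(0.85 f'_c b)) = 525 − √(525² − 2 × 190×10⁶/(0.85 × 29.9 × 295)) = 50.72 mm.
A_s = 0.85 f'_c a b / f_y = 0.85 × 29.9 × 50.72 × 295 / 400 = 950.7 mm².

A_s ≈ 950 mm²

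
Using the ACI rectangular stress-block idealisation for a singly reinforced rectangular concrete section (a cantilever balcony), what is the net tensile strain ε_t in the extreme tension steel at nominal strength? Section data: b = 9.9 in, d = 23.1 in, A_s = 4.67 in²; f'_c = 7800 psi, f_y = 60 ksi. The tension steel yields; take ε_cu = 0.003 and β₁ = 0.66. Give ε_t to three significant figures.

a = A_s f_y/(0.85 f'_c b) = 4.269 in.
β₁ = 0.66, so c = a/β₁ = 4.269/0.66 = 6.468 in.
From the linear strain diagram with ε_cu = 0.003: ε_t = 0.003 (d − c)/c = 0.003 × (23.1 − 6.468)/6.468 = 0.00771.
Since ε_t ≥ 0.005, the section is tension-controlled.

ε_t ≈ 0.00771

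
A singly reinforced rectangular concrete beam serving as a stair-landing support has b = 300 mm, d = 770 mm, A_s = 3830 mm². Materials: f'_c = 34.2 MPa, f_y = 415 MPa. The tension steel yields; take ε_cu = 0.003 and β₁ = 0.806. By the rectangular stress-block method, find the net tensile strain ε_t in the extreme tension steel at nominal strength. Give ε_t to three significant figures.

a = A_s f_y/(0.85 f'_c b) = 182.26 mm.
β₁ = 0.806, so c = a/β₁ = 182.26/0.806 = 226.13 mm.
From the linear strain diagram with ε_cu = 0.003: ε_t = 0.003 (d − c)/c = 0.003 × (770 − 226.13)/226.13 = 0.00722.
Since ε_t ≥ 0.005, the section is tension-controlled.

ε_t ≈ 0.00722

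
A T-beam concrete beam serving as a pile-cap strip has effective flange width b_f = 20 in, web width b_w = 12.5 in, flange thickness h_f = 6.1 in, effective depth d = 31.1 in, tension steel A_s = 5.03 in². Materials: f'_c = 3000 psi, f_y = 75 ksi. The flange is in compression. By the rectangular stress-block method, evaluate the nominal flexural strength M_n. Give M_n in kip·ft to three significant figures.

Tension: T = A_s f_y = 5.03 × 75 = 377.25 kips.
Try a within the flange: a = T/(0.85 f'_c b_f) = 377.25/(0.85 × 3 × 20) = 7.397 in.
a = 7.397 > h_f = 6.1 in: the block extends into the web. Split into flange-overhang and web parts.
C_f = 0.85 f'_c (b_f − b_w) h_f = 0.85 × 3 × (20 − 12.5) × 6.1 = 116.7 kips.
Remaining web compression depth: a_w = (T − C_f)/(0.85 f'_c b_w) = (377.25 − 116.7)/(0.85 × 3 × 12.5) = 8.174 in.
M_n = C_f(d − h_f/2) + (T − C_f)(d − a_w/2) = 116.7 × (31.1 − 3.05) + 260.55 × (31.1 − 4.087) = 3273.4 + 7038.2 = 10311.6 kip·in.
M_n = 10311.6/12 = 859.30 kip·ft.

M_n ≈ 859 kip·ft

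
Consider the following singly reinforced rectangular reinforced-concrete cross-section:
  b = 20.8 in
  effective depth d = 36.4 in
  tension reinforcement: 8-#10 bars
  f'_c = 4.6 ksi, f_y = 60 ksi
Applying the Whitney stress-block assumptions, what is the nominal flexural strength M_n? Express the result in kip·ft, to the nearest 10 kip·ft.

M_n ≈ 1660 kip·ft

A_s = 8 × 1.27 = 10.16 in².
T = A_s f_y = 10.16 × 60 = 609.6 kips.
a = T/(0.85 f'_c b) = 609.6/(0.85 × 4.6 × 20.8) = 7.496 in.
M_n = T(d − a/2) = 609.6 × (36.4 − 3.748) = 19904.7 kip·in = 19904.7/12 = 1658.73 kip·ft.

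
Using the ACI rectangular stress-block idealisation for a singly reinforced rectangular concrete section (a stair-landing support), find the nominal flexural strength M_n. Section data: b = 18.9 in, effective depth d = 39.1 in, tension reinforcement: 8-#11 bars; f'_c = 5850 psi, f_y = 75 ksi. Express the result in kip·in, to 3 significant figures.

M_n ≈ 31900 kip·in

A_s = 8 × 1.56 = 12.48 in².
T = A_s f_y = 12.48 × 75 = 936 kips.
a = T/(0.85 f'_c b) = 936/(0.85 × 5.85 × 18.9) = 9.960 in.
M_n = T(d − a/2) = 936 × (39.1 − 4.98) = 31936.3 kip·in.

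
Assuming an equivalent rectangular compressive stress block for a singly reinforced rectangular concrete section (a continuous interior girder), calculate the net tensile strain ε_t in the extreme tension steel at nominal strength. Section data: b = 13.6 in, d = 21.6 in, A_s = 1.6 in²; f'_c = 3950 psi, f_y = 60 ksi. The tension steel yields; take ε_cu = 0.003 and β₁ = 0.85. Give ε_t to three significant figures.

ε_t ≈ 0.0232

a = A_s f_y/(0.85 f'_c b) = 2.102 in.
β₁ = 0.85, so c = a/β₁ = 2.102/0.85 = 2.473 in.
From the linear strain diagram with ε_cu = 0.003: ε_t = 0.003 (d − c)/c = 0.003 × (21.6 − 2.473)/2.473 = 0.0232.
Since ε_t ≥ 0.005, the section is tension-controlled.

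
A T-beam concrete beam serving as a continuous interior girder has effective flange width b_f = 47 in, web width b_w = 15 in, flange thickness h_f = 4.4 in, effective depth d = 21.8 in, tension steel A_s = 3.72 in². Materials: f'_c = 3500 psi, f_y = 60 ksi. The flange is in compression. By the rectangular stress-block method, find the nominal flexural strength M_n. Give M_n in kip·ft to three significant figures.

Tension: T = A_s f_y = 3.72 × 60 = 223.2 kips.
Try a within the flange: a = T/(0.85 f'_c b_f) = 223.2/(0.85 × 3.5 × 47) = 1.596 in.
Since a = 1.596 ≤ h_f = 4.4 in, the stress block lies entirely in the flange; analyse as a rectangular beam of width b_f.
M_n = T(d − a/2) = 223.2 × (21.8 − 0.798) = 4687.6 kip·in.
M_n = 4687.6/12 = 390.63 kip·ft.

M_n ≈ 391 kip·ft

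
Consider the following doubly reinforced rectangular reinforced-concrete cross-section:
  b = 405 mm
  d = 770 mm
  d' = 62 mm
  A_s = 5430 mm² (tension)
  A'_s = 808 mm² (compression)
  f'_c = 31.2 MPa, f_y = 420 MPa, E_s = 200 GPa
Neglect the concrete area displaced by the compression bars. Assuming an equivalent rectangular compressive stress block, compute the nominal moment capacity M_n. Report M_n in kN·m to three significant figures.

Assume both tension and compression steel yield.
Net tension couple steel: A_s − A'_s = 4622 mm².
a = (A_s − A'_s) f_y / (0.85 f'_c b) = 1941240/(0.85 × 31.2 × 405) = 180.74 mm.
c = a/β₁ = 180.74/0.827 = 218.55 mm; ε'_s = 0.003(c − d')/c = 0.0021 ≥ f_y/E_s = 0.0021, so compression steel does yield.
M_n = (A_s − A'_s) f_y (d − a/2) + A'_s f_y (d − d') = [1941240 × (770 − 90.37) + 339360 × (770 − 62)] × 10⁻⁶ = 1319.32 + 240.27 = 1559.59 kN·m.

M_n ≈ 1560 kN·m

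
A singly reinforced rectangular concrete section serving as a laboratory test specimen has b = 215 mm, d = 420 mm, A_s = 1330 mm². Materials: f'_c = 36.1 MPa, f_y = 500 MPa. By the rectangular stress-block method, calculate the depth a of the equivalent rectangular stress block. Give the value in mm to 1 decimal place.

a ≈ 100.8 mm

T = A_s f_y = 1330 × 500 = 665000 N = 665 kN.
Setting C = 0.85 f'_c a b equal to T: a = 665000/(0.85 × 36.1 × 215) = 100.8 mm.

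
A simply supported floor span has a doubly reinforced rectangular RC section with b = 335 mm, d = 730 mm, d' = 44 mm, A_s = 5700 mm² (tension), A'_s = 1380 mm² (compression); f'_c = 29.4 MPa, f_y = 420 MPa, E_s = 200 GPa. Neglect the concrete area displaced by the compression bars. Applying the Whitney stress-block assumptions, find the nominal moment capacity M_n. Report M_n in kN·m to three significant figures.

Assume both tension and compression steel yield.
Net tension couple steel: A_s − A'_s = 4320 mm².
a = (A_s − A'_s) f_y / (0.85 f'_c b) = 1814400/(0.85 × 29.4 × 335) = 216.73 mm.
c = a/β₁ = 216.73/0.84 = 258.01 mm; ε'_s = 0.003(c − d')/c = 0.0025 ≥ f_y/E_s = 0.0021, so compression steel does yield.
M_n = (A_s − A'_s) f_y (d − a/2) + A'_s f_y (d − d') = [1814400 × (730 − 108.365) + 579600 × (730 − 44)] × 10⁻⁶ = 1127.89 + 397.61 = 1525.50 kN·m.

M_n ≈ 1530 kN·m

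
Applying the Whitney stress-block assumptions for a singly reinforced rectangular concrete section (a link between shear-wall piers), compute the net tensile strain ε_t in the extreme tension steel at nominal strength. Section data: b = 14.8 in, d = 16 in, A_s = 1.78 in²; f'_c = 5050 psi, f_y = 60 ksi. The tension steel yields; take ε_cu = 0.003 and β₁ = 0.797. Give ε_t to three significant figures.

a = A_s f_y/(0.85 f'_c b) = 1.681 in.
β₁ = 0.797, so c = a/β₁ = 1.681/0.797 = 2.109 in.
From the linear strain diagram with ε_cu = 0.003: ε_t = 0.003 (d − c)/c = 0.003 × (16 − 2.109)/2.109 = 0.0198.
Since ε_t ≥ 0.005, the section is tension-controlled.

ε_t ≈ 0.0198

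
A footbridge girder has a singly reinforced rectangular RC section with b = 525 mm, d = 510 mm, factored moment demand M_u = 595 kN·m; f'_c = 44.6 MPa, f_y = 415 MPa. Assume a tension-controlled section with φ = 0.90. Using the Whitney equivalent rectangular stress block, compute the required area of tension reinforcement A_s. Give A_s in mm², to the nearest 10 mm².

M_n = M_u/φ = 595/0.90 = 661.111 kN·m.
With M_n = 0.85 f'_c a b (d − a/2), solve the quadratic for a:
a = d − √(d² − 2M_n/(0.85 f'_c b)) = 510 − √(510² − 2 × 661.111×10⁶/(0.85 × 44.6 × 525)) = 69.93 mm.
A_s = 0.85 f'_c a b / f_y = 0.85 × 44.6 × 69.93 × 525 / 415 = 3353.7 mm².

A_s ≈ 3350 mm²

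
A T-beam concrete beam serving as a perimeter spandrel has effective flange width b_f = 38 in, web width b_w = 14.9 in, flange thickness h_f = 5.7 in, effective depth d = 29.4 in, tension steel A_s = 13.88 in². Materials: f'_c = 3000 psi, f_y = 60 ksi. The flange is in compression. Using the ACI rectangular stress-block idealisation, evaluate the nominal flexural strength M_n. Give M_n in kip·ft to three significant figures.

M_n ≈ 1690 kip·ft

Tension: T = A_s f_y = 13.88 × 60 = 832.8 kips.
Try a within the flange: a = T/(0.85 f'_c b_f) = 832.8/(0.85 × 3 × 38) = 8.594 in.
a = 8.594 > h_f = 5.7 in: the block extends into the web. Split into flange-overhang and web parts.
C_f = 0.85 f'_c (b_f − b_w) h_f = 0.85 × 3 × (38 − 14.9) × 5.7 = 335.8 kips.
Remaining web compression depth: a_w = (T − C_f)/(0.85 f'_c b_w) = (832.8 − 335.8)/(0.85 × 3 × 14.9) = 13.081 in.
M_n = C_f(d − h_f/2) + (T − C_f)(d − a_w/2) = 335.8 × (29.4 − 2.85) + 497 × (29.4 − 6.5405) = 8915.5 + 11361.2 = 20276.7 kip·in.
M_n = 20276.7/12 = 1689.73 kip·ft.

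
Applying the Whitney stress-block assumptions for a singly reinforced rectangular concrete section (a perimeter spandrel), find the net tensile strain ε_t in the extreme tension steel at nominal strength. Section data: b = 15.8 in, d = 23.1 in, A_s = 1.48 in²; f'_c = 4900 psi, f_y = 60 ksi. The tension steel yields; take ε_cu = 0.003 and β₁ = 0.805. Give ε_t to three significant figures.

ε_t ≈ 0.0383

a = A_s f_y/(0.85 f'_c b) = 1.349 in.
β₁ = 0.805, so c = a/β₁ = 1.349/0.805 = 1.676 in.
From the linear strain diagram with ε_cu = 0.003: ε_t = 0.003 (d − c)/c = 0.003 × (23.1 − 1.676)/1.676 = 0.0383.
Since ε_t ≥ 0.005, the section is tension-controlled.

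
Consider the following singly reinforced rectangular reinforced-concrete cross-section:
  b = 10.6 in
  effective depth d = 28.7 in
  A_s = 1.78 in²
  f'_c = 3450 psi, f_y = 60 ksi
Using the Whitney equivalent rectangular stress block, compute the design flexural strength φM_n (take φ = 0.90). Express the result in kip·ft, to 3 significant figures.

T = A_s f_y = 1.78 × 60 = 106.8 kips.
a = T/(0.85 f'_c b) = 106.8/(0.85 × 3.45 × 10.6) = 3.436 in.
M_n = T(d − a/2) = 106.8 × (28.7 − 1.718) = 2881.7 kip·in = 2881.7/12 = 240.14 kip·ft.
φM_n = 0.90 × 240.14 = 216.13 kip·ft.

φM_n ≈ 216 kip·ft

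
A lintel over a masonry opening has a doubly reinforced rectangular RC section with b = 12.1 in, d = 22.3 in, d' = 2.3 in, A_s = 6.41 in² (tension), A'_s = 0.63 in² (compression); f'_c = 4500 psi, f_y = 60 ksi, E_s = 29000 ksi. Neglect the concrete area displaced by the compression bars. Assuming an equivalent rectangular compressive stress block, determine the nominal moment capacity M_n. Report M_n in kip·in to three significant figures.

M_n ≈ 7190 kip·in

Assume both steels yield.
a = (A_s − A'_s) f_y/(0.85 f'_c b) = (6.41 − 0.63) × 60/(0.85 × 4.5 × 12.1) = 7.493 in.
c = a/β₁ = 7.493/0.825 = 9.082 in; ε'_s = 0.003(c − d')/c = 0.0022 ≥ ε_y = 0.0021, so the compression steel yields.
M_n = (A_s − A'_s) f_y (d − a/2) + A'_s f_y (d − d') = 346.8 × (22.3 − 3.7465) + 37.8 × (22.3 − 2.3) = 6434.4 + 756.0 = 7190.4 kip·in.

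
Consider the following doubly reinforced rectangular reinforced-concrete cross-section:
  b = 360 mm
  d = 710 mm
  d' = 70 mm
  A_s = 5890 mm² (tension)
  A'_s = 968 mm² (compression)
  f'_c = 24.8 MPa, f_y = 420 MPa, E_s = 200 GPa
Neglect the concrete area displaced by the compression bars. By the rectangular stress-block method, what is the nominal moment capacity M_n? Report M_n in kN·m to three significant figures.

Assume both tension and compression steel yield.
Net tension couple steel: A_s − A'_s = 4922 mm².
a = (A_s − A'_s) f_y / (0.85 f'_c b) = 2067240/(0.85 × 24.8 × 360) = 272.41 mm.
c = a/β₁ = 272.41/0.85 = 320.48 mm; ε'_s = 0.003(c − d')/c = 0.0023 ≥ f_y/E_s = 0.0021, so compression steel does yield.
M_n = (A_s − A'_s) f_y (d − a/2) + A'_s f_y (d − d') = [2067240 × (710 − 136.205) + 406560 × (710 − 70)] × 10⁻⁶ = 1186.17 + 260.20 = 1446.37 kN·m.

M_n ≈ 1450 kN·m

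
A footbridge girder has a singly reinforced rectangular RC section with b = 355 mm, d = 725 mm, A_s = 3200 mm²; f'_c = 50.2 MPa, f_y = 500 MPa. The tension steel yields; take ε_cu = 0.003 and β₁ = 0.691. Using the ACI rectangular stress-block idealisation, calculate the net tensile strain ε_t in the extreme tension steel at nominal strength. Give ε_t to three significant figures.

ε_t ≈ 0.0112

a = A_s f_y/(0.85 f'_c b) = 105.63 mm.
β₁ = 0.691, so c = a/β₁ = 105.63/0.691 = 152.87 mm.
From the linear strain diagram with ε_cu = 0.003: ε_t = 0.003 (d − c)/c = 0.003 × (725 − 152.87)/152.87 = 0.0112.
Since ε_t ≥ 0.005, the section is tension-controlled.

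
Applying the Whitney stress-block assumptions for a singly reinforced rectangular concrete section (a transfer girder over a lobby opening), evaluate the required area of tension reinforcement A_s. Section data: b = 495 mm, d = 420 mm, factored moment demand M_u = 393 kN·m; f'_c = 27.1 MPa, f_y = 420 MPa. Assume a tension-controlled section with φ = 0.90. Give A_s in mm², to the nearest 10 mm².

A_s ≈ 2830 mm²

M_n = M_u/φ = 393/0.90 = 436.667 kN·m.
With M_n = 0.85 f'_c a b (d − a/2), solve the quadratic for a:
a = d − √(d² − 2M_n/(0.85 f'_c b)) = 420 − √(420² − 2 × 436.667×10⁶/(0.85 × 27.1 × 495)) = 104.08 mm.
A_s = 0.85 f'_c a b / f_y = 0.85 × 27.1 × 104.08 × 495 / 420 = 2825.6 mm².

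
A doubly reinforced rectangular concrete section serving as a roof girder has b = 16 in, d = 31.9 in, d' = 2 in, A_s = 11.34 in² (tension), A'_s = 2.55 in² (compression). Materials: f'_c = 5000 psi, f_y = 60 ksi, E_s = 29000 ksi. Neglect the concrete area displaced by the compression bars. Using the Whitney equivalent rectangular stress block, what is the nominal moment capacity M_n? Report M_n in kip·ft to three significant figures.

M_n ≈ 1610 kip·ft

Assume both steels yield.
a = (A_s − A'_s) f_y/(0.85 f'_c b) = (11.34 − 2.55) × 60/(0.85 × 5 × 16) = 7.756 in.
c = a/β₁ = 7.756/0.8 = 9.695 in; ε'_s = 0.003(c − d')/c = 0.0024 ≥ ε_y = 0.0021, so the compression steel yields.
M_n = (A_s − A'_s) f_y (d − a/2) + A'_s f_y (d − d') = 527.4 × (31.9 − 3.878) + 153 × (31.9 − 2) = 14778.8 + 4574.7 = 19353.5 kip·in = 19353.5/12 = 1612.79 kip·ft.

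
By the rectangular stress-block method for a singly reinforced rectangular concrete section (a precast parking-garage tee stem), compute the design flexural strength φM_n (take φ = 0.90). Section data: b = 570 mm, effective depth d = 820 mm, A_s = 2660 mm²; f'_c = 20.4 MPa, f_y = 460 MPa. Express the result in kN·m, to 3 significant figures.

T = A_s f_y = 2660 × 460 = 1223600 N = 1223.6 kN.
From C = T: a = T/(0.85 f'_c b) = 1223600/(0.85 × 20.4 × 570) = 123.80 mm.
M_n = T(d − a/2) = 1223.6 kN × (820 − 61.9) mm = 927.61 kN·m.
φM_n = 0.90 × 927.61 = 834.85 kN·m.

φM_n ≈ 835 kN·m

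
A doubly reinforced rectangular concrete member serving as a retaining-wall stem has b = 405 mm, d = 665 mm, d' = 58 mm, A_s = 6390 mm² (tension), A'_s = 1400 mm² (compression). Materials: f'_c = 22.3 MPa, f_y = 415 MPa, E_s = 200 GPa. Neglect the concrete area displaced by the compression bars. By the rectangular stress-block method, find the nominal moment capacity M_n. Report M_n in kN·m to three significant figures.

Assume both tension and compression steel yield.
Net tension couple steel: A_s − A'_s = 4990 mm².
a = (A_s − A'_s) f_y / (0.85 f'_c b) = 2070850/(0.85 × 22.3 × 405) = 269.76 mm.
c = a/β₁ = 269.76/0.85 = 317.36 mm; ε'_s = 0.003(c − d')/c = 0.0025 ≥ f_y/E_s = 0.0021, so compression steel does yield.
M_n = (A_s − A'_s) f_y (d − a/2) + A'_s f_y (d − d') = [2070850 × (665 − 134.88) + 581000 × (665 − 58)] × 10⁻⁶ = 1097.80 + 352.67 = 1450.47 kN·m.

M_n ≈ 1450 kN·m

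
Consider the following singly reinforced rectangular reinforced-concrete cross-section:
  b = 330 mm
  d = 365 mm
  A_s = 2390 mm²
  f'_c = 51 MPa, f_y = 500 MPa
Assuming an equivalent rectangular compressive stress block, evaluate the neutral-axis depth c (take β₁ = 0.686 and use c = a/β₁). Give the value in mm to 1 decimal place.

c ≈ 121.8 mm

T = A_s f_y = 2390 × 500 = 1195000 N = 1195 kN.
Setting C = 0.85 f'_c a b equal to T: a = 1195000/(0.85 × 51 × 330) = 83.534 mm.
With β₁ = 0.686, c = a/β₁ = 83.534/0.686 = 121.8 mm.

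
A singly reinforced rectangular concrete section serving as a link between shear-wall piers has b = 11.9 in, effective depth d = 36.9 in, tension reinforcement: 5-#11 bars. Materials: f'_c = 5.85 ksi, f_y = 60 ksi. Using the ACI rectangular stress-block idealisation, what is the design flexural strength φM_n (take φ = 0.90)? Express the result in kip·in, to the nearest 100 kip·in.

A_s = 5 × 1.56 = 7.8 in².
T = A_s f_y = 7.8 × 60 = 468 kips.
a = T/(0.85 f'_c b) = 468/(0.85 × 5.85 × 11.9) = 7.909 in.
M_n = T(d − a/2) = 468 × (36.9 − 3.9545) = 15418.5 kip·in.
φM_n = 0.90 × 15418.5 = 13876.7 kip·in.

φM_n ≈ 13900 kip·in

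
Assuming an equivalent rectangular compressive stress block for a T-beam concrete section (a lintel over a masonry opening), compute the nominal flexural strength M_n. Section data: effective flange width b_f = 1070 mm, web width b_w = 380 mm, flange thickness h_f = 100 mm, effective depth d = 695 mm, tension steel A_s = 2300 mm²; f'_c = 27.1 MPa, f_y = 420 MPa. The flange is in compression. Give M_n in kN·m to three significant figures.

Tension: T = A_s f_y = 2300 × 420 = 966000 N.
Try a within the flange: a = T/(0.85 f'_c b_f) = 966000/(0.85 × 27.1 × 1070) = 39.19 mm.
Since a = 39.19 ≤ h_f = 100 mm, the stress block lies entirely in the flange; analyse as a rectangular beam of width b_f.
M_n = T(d − a/2) = 966000 × (695 − 19.595) = 652.44 × 10⁶ N·mm.
M_n = 652.44 kN·m.

M_n ≈ 652 kN·m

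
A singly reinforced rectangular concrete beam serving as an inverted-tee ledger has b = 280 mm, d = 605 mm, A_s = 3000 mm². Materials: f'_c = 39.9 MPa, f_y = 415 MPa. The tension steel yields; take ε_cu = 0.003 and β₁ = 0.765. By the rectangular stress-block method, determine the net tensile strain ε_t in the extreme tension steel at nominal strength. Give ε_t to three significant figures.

a = A_s f_y/(0.85 f'_c b) = 131.11 mm.
β₁ = 0.765, so c = a/β₁ = 131.11/0.765 = 171.39 mm.
From the linear strain diagram with ε_cu = 0.003: ε_t = 0.003 (d − c)/c = 0.003 × (605 − 171.39)/171.39 = 0.00759.
Since ε_t ≥ 0.005, the section is tension-controlled.

ε_t ≈ 0.00759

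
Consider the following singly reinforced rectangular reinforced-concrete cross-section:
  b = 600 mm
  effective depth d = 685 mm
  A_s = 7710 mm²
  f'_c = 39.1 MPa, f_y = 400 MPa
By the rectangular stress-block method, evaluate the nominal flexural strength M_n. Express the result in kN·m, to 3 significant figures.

M_n ≈ 1870 kN·m

T = A_s f_y = 7710 × 400 = 3084000 N = 3084 kN.
From C = T: a = T/(0.85 f'_c b) = 3084000/(0.85 × 39.1 × 600) = 154.66 mm.
M_n = T(d − a/2) = 3084 kN × (685 − 77.33) mm = 1874.05 kN·m.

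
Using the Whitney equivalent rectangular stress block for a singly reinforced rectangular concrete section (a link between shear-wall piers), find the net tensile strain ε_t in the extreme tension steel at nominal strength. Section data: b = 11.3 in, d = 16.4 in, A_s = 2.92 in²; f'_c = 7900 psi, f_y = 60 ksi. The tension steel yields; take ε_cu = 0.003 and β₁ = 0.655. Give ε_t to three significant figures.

a = A_s f_y/(0.85 f'_c b) = 2.309 in.
β₁ = 0.655, so c = a/β₁ = 2.309/0.655 = 3.525 in.
From the linear strain diagram with ε_cu = 0.003: ε_t = 0.003 (d − c)/c = 0.003 × (16.4 − 3.525)/3.525 = 0.0110.
Since ε_t ≥ 0.005, the section is tension-controlled.

ε_t ≈ 0.0110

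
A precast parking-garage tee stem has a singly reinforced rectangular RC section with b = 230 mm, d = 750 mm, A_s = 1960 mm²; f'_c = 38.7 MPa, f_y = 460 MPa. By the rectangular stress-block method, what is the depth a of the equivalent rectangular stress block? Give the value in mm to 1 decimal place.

a ≈ 119.2 mm

T = A_s f_y = 1960 × 460 = 901600 N = 901.6 kN.
Setting C = 0.85 f'_c a b equal to T: a = 901600/(0.85 × 38.7 × 230) = 119.2 mm.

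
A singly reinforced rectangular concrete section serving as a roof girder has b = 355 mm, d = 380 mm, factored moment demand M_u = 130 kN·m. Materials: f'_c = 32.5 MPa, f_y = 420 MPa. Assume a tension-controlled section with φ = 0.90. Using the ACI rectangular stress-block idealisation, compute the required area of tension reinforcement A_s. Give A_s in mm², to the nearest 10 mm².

A_s ≈ 960 mm²

M_n = M_u/φ = 130/0.90 = 144.444 kN·m.
With M_n = 0.85 f'_c a b (d − a/2), solve the quadratic for a:
a = d − √(d² − 2M_n/(0.85 f'_c b)) = 380 − √(380² − 2 × 144.444×10⁶/(0.85 × 32.5 × 355)) = 40.97 mm.
A_s = 0.85 f'_c a b / f_y = 0.85 × 32.5 × 40.97 × 355 / 420 = 956.6 mm².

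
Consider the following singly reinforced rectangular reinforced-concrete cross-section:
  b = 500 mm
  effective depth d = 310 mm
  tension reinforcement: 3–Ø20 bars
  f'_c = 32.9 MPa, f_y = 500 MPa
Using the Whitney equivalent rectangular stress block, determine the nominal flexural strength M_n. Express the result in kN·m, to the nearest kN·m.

A_s = 3 × 314 = 942 mm².
T = A_s f_y = 942 × 500 = 471000 N = 471 kN.
From C = T: a = T/(0.85 f'_c b) = 471000/(0.85 × 32.9 × 500) = 33.68 mm.
M_n = T(d − a/2) = 471 kN × (310 − 16.84) mm = 138.08 kN·m.

M_n ≈ 138 kN·m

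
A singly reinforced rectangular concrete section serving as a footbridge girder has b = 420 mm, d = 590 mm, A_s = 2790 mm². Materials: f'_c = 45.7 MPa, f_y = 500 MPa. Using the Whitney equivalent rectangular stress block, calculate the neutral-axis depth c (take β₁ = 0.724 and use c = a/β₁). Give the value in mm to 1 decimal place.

c ≈ 118.1 mm

T = A_s f_y = 2790 × 500 = 1395000 N = 1395 kN.
Setting C = 0.85 f'_c a b equal to T: a = 1395000/(0.85 × 45.7 × 420) = 85.505 mm.
With β₁ = 0.724, c = a/β₁ = 85.505/0.724 = 118.1 mm.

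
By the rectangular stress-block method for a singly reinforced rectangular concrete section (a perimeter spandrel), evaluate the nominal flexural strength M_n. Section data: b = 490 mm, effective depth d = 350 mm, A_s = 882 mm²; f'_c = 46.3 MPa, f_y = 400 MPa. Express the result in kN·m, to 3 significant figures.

M_n ≈ 120 kN·m

T = A_s f_y = 882 × 400 = 352800 N = 352.8 kN.
From C = T: a = T/(0.85 f'_c b) = 352800/(0.85 × 46.3 × 490) = 18.30 mm.
M_n = T(d − a/2) = 352.8 kN × (350 − 9.15) mm = 120.25 kN·m.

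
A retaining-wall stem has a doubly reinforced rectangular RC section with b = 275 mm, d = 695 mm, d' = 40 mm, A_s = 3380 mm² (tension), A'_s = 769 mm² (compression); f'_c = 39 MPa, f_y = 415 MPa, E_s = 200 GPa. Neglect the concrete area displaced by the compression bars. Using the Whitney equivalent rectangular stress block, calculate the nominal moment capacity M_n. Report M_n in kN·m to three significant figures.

Assume both tension and compression steel yield.
Net tension couple steel: A_s − A'_s = 2611 mm².
a = (A_s − A'_s) f_y / (0.85 f'_c b) = 1083565/(0.85 × 39 × 275) = 118.86 mm.
c = a/β₁ = 118.86/0.771 = 154.16 mm; ε'_s = 0.003(c − d')/c = 0.0022 ≥ f_y/E_s = 0.0021, so compression steel does yield.
M_n = (A_s − A'_s) f_y (d − a/2) + A'_s f_y (d − d') = [1083565 × (695 − 59.43) + 319135 × (695 − 40)] × 10⁻⁶ = 688.68 + 209.03 = 897.71 kN·m.

M_n ≈ 898 kN·m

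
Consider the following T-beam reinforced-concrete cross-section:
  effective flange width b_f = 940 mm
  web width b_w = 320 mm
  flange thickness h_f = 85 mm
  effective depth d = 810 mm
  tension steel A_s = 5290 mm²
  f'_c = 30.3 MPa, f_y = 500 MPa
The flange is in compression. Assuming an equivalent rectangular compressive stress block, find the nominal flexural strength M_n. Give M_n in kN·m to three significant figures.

Tension: T = A_s f_y = 5290 × 500 = 2645000 N.
Try a within the flange: a = T/(0.85 f'_c b_f) = 2645000/(0.85 × 30.3 × 940) = 109.25 mm.
a = 109.25 > h_f = 85 mm: the block extends into the web. Split into flange-overhang and web parts.
C_f = 0.85 f'_c (b_f − b_w) h_f = 0.85 × 30.3 × (940 − 320) × 85 = 1357289 N.
Remaining web compression depth: a_w = (T − C_f)/(0.85 f'_c b_w) = (2645000 − 1357289)/(0.85 × 30.3 × 320) = 156.25 mm.
M_n = C_f(d − h_f/2) + (T − C_f)(d − a_w/2) = 1357289 × (810 − 42.5) + 1287711 × (810 − 78.125) = 1041.72 + 942.44 = 1984.16 × 10⁶ N·mm.
M_n = 1984.16 kN·m.

M_n ≈ 1980 kN·m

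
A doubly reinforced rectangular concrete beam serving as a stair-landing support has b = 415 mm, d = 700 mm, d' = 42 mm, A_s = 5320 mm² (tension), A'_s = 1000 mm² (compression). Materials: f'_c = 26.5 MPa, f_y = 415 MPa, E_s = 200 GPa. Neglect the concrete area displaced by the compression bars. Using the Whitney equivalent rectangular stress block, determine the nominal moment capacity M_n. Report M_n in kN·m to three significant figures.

Assume both tension and compression steel yield.
Net tension couple steel: A_s − A'_s = 4320 mm².
a = (A_s − A'_s) f_y / (0.85 f'_c b) = 1792800/(0.85 × 26.5 × 415) = 191.79 mm.
c = a/β₁ = 191.79/0.85 = 225.64 mm; ε'_s = 0.003(c − d')/c = 0.0024 ≥ f_y/E_s = 0.0021, so compression steel does yield.
M_n = (A_s − A'_s) f_y (d − a/2) + A'_s f_y (d − d') = [1792800 × (700 − 95.895) + 415000 × (700 − 42)] × 10⁻⁶ = 1083.04 + 273.07 = 1356.11 kN·m.

M_n ≈ 1360 kN·m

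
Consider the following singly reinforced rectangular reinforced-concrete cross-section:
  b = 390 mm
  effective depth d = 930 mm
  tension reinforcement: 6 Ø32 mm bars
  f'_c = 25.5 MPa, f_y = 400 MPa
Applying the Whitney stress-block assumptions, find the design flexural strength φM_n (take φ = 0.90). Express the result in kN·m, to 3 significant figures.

A_s = 6 × 804 = 4824 mm².
T = A_s f_y = 4824 × 400 = 1929600 N = 1929.6 kN.
From C = T: a = T/(0.85 f'_c b) = 1929600/(0.85 × 25.5 × 390) = 228.27 mm.
M_n = T(d − a/2) = 1929.6 kN × (930 − 114.135) mm = 1574.29 kN·m.
φM_n = 0.90 × 1574.29 = 1416.86 kN·m.

φM_n ≈ 1420 kN·m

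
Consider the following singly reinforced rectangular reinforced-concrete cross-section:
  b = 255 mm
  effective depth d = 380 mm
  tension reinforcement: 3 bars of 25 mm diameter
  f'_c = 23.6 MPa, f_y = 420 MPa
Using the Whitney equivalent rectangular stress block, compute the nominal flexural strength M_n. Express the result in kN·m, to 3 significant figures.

M_n ≈ 198 kN·m

A_s = 3 × 491 = 1473 mm².
T = A_s f_y = 1473 × 420 = 618660 N = 618.66 kN.
From C = T: a = T/(0.85 f'_c b) = 618660/(0.85 × 23.6 × 255) = 120.94 mm.
M_n = T(d − a/2) = 618.66 kN × (380 − 60.47) mm = 197.68 kN·m.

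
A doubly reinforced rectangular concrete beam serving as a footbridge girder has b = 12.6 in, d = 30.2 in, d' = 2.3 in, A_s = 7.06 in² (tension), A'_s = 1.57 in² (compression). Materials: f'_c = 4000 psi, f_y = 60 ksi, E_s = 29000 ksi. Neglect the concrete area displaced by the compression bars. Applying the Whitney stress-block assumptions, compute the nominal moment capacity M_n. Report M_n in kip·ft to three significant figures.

Assume both steels yield.
a = (A_s − A'_s) f_y/(0.85 f'_c b) = (7.06 − 1.57) × 60/(0.85 × 4 × 12.6) = 7.689 in.
c = a/β₁ = 7.689/0.85 = 9.046 in; ε'_s = 0.003(c − d')/c = 0.0022 ≥ ε_y = 0.0021, so the compression steel yields.
M_n = (A_s − A'_s) f_y (d − a/2) + A'_s f_y (d − d') = 329.4 × (30.2 − 3.8445) + 94.2 × (30.2 − 2.3) = 8681.5 + 2628.2 = 11309.7 kip·in = 11309.7/12 = 942.48 kip·ft.

M_n ≈ 942 kip·ft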